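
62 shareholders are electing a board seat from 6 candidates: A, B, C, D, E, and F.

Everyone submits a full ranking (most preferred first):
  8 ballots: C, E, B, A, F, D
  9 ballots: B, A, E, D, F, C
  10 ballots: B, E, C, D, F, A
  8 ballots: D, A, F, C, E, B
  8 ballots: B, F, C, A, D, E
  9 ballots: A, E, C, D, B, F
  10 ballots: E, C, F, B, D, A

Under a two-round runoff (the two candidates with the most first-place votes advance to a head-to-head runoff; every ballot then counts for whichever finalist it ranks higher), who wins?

E

Round 1 first-place votes: A 9, B 27, C 8, D 8, E 10, F 0. B and E advance.
Runoff: B is ranked above E on 27 ballots, E above B on 35.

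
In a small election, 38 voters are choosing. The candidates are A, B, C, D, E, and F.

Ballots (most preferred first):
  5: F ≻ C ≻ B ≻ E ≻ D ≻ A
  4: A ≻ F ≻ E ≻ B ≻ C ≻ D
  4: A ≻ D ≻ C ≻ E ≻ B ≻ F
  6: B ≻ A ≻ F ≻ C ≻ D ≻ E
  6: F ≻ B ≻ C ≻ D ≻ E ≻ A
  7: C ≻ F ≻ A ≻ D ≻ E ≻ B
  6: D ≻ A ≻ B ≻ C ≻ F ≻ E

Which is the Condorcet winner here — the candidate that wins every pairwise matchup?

A vs B: 21–17
A vs C: 20–18
A vs D: 21–17
A vs E: 27–11
A vs F: 20–18
A beats every other candidate.

A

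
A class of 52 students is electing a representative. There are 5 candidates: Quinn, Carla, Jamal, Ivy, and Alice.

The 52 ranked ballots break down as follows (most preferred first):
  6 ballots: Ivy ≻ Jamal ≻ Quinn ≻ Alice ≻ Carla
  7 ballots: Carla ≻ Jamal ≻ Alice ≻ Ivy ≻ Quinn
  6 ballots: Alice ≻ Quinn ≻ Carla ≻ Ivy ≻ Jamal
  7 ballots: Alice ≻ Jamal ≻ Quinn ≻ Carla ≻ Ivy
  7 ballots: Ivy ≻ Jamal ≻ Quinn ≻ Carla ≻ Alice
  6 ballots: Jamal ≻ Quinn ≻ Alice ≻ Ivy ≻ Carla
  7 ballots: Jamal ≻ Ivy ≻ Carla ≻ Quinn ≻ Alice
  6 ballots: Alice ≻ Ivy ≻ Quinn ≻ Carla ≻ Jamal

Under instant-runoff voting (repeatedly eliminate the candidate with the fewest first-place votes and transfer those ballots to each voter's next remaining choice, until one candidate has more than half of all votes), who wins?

Jamal

Round 1: Quinn 0, Carla 7, Jamal 13, Ivy 13, Alice 19. Quinn eliminated.
Round 2: Carla 7, Jamal 13, Ivy 13, Alice 19. Carla eliminated.
Round 3: Jamal 20, Ivy 13, Alice 19. Ivy eliminated.
Round 4: Jamal 33, Alice 19. Jamal has a majority (≥27).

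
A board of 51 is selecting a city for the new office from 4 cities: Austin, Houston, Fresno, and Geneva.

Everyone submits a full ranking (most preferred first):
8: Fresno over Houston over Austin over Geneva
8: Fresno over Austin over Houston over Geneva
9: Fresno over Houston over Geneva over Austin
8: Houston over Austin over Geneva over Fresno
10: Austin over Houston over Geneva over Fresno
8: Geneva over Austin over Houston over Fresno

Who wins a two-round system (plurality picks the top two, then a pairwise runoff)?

Austin

Round 1 first-place votes: Austin 10, Houston 8, Fresno 25, Geneva 8. Fresno and Austin advance.
Runoff: Fresno is ranked above Austin on 25 ballots, Austin above Fresno on 26.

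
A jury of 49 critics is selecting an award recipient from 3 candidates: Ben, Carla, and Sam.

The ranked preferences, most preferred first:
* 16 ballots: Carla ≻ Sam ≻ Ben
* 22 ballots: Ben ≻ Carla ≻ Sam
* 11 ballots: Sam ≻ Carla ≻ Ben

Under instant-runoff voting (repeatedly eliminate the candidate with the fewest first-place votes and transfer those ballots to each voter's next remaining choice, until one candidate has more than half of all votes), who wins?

Round 1: Ben 22, Carla 16, Sam 11. Sam eliminated.
Round 2: Ben 22, Carla 27. Carla has a majority (≥25).

Carla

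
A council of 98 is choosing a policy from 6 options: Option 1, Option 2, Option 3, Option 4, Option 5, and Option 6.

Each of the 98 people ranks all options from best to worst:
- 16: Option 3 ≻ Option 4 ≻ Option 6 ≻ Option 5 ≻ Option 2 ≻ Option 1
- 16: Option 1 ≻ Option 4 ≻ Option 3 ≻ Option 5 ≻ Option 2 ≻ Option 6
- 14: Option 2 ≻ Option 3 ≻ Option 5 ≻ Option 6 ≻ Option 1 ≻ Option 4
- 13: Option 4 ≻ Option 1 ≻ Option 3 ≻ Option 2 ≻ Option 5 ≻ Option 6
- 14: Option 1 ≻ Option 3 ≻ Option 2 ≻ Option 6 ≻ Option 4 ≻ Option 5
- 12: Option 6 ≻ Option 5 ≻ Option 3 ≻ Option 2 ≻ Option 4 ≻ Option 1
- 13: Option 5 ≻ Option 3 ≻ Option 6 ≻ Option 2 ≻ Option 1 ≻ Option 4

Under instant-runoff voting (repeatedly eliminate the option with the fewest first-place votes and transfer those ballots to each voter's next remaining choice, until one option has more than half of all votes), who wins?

Option 3

Round 1: Option 1 30, Option 2 14, Option 3 16, Option 4 13, Option 5 13, Option 6 12. Option 6 eliminated.
Round 2: Option 1 30, Option 2 14, Option 3 16, Option 4 13, Option 5 25. Option 4 eliminated.
Round 3: Option 1 43, Option 2 14, Option 3 16, Option 5 25. Option 2 eliminated.
Round 4: Option 1 43, Option 3 30, Option 5 25. Option 5 eliminated.
Round 5: Option 1 43, Option 3 55. Option 3 has a majority (≥50).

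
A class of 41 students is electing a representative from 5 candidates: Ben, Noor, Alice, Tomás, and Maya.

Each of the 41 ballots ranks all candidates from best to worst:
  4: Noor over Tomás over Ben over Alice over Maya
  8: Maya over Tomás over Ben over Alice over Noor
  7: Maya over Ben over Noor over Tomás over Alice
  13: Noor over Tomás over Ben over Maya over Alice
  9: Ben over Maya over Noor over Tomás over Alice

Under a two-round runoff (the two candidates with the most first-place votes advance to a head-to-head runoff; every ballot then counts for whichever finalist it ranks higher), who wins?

Round 1 first-place votes: Ben 9, Noor 17, Alice 0, Tomás 0, Maya 15. Noor and Maya advance.
Runoff: Noor is ranked above Maya on 17 ballots, Maya above Noor on 24.

Maya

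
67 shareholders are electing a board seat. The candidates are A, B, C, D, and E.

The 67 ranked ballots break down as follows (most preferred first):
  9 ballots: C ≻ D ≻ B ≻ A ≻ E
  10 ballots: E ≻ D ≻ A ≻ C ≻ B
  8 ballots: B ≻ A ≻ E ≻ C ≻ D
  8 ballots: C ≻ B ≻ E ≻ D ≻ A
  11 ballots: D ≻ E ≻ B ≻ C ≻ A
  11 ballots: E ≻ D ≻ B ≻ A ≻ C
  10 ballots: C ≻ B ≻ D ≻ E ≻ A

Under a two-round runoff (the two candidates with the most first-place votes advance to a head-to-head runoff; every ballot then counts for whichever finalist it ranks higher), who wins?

E

Round 1 first-place votes: A 0, B 8, C 27, D 11, E 21. C and E advance.
Runoff: C is ranked above E on 27 ballots, E above C on 40.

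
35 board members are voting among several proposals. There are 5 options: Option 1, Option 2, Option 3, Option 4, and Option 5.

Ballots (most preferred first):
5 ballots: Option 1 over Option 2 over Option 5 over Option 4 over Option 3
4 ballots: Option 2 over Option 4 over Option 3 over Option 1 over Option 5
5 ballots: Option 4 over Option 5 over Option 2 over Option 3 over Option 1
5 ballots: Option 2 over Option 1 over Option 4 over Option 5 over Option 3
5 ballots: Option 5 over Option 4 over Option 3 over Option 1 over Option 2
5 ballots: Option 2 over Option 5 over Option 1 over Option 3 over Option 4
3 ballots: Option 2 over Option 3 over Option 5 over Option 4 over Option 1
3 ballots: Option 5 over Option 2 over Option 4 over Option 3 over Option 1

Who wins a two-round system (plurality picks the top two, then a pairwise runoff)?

Option 2

Round 1 first-place votes: Option 1 5, Option 2 17, Option 3 0, Option 4 5, Option 5 8. Option 2 and Option 5 advance.
Runoff: Option 2 is ranked above Option 5 on 22 ballots, Option 5 above Option 2 on 13.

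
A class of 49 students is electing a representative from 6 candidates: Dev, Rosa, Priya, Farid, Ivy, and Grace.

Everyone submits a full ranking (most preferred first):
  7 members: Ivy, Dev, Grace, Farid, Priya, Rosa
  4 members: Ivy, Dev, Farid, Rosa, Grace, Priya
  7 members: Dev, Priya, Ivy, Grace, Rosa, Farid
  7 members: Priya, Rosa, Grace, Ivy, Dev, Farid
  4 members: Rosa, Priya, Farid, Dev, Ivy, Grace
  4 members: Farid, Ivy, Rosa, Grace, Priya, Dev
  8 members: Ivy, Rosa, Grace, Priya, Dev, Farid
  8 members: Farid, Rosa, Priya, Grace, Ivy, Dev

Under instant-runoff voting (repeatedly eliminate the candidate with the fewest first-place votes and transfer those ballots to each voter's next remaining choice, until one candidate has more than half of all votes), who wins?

Round 1: Dev 7, Rosa 4, Priya 7, Farid 12, Ivy 19, Grace 0. Grace eliminated.
Round 2: Dev 7, Rosa 4, Priya 7, Farid 12, Ivy 19. Rosa eliminated.
Round 3: Dev 7, Priya 11, Farid 12, Ivy 19. Dev eliminated.
Round 4: Priya 18, Farid 12, Ivy 19. Farid eliminated.
Round 5: Priya 26, Ivy 23. Priya has a majority (≥25).

Priya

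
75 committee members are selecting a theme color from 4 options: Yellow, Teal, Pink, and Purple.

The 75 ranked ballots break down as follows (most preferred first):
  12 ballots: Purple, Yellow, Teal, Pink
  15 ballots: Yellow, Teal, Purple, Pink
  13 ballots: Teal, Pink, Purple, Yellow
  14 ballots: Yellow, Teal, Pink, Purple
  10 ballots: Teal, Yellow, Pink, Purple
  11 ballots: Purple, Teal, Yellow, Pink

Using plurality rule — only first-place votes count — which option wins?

First-place votes: Yellow 29, Teal 23, Pink 0, Purple 23.

Yellow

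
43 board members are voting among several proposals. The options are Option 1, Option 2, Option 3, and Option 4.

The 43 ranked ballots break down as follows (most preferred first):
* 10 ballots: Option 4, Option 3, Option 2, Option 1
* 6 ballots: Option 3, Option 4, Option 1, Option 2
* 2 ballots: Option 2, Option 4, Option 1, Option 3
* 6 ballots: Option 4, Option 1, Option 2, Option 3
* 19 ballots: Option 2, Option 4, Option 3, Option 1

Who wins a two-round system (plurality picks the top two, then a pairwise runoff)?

Round 1 first-place votes: Option 1 0, Option 2 21, Option 3 6, Option 4 16. Option 2 and Option 4 advance.
Runoff: Option 2 is ranked above Option 4 on 21 ballots, Option 4 above Option 2 on 22.

Option 4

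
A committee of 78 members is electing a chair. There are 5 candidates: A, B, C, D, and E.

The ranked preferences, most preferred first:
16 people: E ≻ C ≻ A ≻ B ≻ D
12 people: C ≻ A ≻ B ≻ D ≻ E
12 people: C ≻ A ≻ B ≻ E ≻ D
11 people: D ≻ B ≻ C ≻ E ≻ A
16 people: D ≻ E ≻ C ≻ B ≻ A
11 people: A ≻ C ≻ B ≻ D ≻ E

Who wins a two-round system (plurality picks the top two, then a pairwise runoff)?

C

Round 1 first-place votes: A 11, B 0, C 24, D 27, E 16. D and C advance.
Runoff: D is ranked above C on 27 ballots, C above D on 51.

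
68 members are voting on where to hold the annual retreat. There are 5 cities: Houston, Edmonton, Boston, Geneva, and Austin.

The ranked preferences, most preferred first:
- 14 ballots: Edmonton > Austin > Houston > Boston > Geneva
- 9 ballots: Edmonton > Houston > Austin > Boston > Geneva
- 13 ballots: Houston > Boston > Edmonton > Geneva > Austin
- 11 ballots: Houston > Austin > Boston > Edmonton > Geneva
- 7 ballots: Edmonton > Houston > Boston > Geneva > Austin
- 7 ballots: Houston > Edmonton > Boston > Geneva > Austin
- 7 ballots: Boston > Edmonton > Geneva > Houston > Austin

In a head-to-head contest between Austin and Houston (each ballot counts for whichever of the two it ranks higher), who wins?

Austin is ranked above Houston on 14 ballots; Houston above Austin on 54.

Houston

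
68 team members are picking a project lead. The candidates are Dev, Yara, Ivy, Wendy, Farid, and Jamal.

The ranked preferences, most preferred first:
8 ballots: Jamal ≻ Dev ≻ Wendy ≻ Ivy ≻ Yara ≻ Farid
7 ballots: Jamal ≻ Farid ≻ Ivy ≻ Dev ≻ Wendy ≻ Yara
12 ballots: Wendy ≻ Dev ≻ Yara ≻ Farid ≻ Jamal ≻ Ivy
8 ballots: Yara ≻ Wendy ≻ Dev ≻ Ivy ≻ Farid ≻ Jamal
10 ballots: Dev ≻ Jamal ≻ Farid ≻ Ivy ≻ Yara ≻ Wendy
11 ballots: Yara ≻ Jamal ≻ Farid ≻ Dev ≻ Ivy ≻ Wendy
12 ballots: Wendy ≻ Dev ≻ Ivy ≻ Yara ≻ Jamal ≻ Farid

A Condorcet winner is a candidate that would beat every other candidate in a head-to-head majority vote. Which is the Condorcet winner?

Dev vs Yara: 49–19
Dev vs Ivy: 61–7
Dev vs Wendy: 36–32
Dev vs Farid: 50–18
Dev vs Jamal: 42–26
Dev beats every other candidate.

Dev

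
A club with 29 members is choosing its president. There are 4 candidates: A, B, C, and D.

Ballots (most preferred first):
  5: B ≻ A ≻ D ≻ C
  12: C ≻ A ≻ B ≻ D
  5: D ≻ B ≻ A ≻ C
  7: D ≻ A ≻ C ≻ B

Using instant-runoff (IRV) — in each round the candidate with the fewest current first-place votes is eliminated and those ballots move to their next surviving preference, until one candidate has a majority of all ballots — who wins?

D

Round 1: A 0, B 5, C 12, D 12. A eliminated.
Round 2: B 5, C 12, D 12. B eliminated.
Round 3: C 12, D 17. D has a majority (≥15).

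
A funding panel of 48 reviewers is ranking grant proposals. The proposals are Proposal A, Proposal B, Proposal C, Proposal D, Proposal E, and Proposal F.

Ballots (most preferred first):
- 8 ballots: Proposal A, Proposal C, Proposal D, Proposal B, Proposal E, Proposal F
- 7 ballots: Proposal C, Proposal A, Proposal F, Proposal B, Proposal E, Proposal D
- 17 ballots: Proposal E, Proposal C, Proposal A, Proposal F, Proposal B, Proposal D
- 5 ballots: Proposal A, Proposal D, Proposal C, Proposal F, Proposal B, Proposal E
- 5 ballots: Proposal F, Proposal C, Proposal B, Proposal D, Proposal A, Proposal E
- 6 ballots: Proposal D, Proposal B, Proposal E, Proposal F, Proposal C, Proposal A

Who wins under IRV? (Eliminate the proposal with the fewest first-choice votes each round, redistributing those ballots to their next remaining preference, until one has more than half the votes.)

Round 1: Proposal A 13, Proposal B 0, Proposal C 7, Proposal D 6, Proposal E 17, Proposal F 5. Proposal B eliminated.
Round 2: Proposal A 13, Proposal C 7, Proposal D 6, Proposal E 17, Proposal F 5. Proposal F eliminated.
Round 3: Proposal A 13, Proposal C 12, Proposal D 6, Proposal E 17. Proposal D eliminated.
Round 4: Proposal A 13, Proposal C 12, Proposal E 23. Proposal C eliminated.
Round 5: Proposal A 25, Proposal E 23. Proposal A has a majority (≥25).

Proposal A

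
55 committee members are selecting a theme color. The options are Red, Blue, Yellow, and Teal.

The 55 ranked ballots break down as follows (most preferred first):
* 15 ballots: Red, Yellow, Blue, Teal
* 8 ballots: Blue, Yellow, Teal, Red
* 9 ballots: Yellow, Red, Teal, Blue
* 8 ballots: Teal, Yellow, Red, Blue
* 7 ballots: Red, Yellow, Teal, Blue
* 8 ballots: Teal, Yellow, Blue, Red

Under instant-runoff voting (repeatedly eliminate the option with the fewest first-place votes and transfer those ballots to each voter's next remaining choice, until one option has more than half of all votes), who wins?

Round 1: Red 22, Blue 8, Yellow 9, Teal 16. Blue eliminated.
Round 2: Red 22, Yellow 17, Teal 16. Teal eliminated.
Round 3: Red 22, Yellow 33. Yellow has a majority (≥28).

Yellow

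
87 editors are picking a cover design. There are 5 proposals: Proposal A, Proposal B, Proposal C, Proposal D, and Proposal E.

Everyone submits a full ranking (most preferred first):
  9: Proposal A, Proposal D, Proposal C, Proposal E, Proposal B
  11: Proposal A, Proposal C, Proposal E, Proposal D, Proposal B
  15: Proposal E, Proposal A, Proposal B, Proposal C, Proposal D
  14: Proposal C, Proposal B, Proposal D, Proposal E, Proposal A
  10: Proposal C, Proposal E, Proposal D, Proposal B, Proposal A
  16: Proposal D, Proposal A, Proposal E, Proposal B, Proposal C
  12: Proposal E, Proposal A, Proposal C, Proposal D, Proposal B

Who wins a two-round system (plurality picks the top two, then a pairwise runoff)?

Round 1 first-place votes: Proposal A 20, Proposal B 0, Proposal C 24, Proposal D 16, Proposal E 27. Proposal E and Proposal C advance.
Runoff: Proposal E is ranked above Proposal C on 43 ballots, Proposal C above Proposal E on 44.

Proposal C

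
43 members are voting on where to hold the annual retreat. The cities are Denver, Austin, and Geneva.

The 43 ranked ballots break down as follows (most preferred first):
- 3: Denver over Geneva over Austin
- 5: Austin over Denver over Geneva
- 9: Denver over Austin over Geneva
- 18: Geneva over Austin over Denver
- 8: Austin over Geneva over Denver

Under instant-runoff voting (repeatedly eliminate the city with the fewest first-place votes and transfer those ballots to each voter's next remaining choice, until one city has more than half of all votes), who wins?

Austin

Round 1: Denver 12, Austin 13, Geneva 18. Denver eliminated.
Round 2: Austin 22, Geneva 21. Austin has a majority (≥22).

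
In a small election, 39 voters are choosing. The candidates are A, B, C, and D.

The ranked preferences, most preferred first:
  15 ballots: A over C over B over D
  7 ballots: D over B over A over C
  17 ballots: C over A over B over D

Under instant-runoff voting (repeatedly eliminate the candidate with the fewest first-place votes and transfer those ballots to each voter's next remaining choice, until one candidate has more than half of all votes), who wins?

Round 1: A 15, B 0, C 17, D 7. B eliminated.
Round 2: A 15, C 17, D 7. D eliminated.
Round 3: A 22, C 17. A has a majority (≥20).

A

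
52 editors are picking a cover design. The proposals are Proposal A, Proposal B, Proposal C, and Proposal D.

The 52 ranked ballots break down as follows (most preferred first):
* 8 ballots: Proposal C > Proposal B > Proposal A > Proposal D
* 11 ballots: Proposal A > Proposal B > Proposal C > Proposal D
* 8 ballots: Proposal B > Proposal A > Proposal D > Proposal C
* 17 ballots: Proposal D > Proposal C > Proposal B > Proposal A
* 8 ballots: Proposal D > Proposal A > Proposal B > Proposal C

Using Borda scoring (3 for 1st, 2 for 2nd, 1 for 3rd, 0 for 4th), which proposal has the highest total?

Proposal A: 8×1 + 11×3 + 8×2 + 17×0 + 8×2 = 73
Proposal B: 8×2 + 11×2 + 8×3 + 17×1 + 8×1 = 87
Proposal C: 8×3 + 11×1 + 8×0 + 17×2 + 8×0 = 69
Proposal D: 8×0 + 11×0 + 8×1 + 17×3 + 8×3 = 83

Proposal B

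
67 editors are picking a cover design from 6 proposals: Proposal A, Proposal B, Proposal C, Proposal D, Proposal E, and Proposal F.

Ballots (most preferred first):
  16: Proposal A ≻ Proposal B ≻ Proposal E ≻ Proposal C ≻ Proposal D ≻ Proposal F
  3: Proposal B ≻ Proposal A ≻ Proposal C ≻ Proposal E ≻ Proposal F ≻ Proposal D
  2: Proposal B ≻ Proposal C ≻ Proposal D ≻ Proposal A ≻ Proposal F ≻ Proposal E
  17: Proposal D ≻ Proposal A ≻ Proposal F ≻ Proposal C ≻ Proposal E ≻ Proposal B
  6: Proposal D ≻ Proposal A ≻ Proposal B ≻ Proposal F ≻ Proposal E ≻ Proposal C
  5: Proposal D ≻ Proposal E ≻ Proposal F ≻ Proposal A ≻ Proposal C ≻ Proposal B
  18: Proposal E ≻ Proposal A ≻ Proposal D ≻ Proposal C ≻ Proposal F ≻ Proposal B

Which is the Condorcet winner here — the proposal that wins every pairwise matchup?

Proposal A

Proposal A vs Proposal B: 62–5
Proposal A vs Proposal C: 65–2
Proposal A vs Proposal D: 37–30
Proposal A vs Proposal E: 44–23
Proposal A vs Proposal F: 62–5
Proposal A beats every other proposal.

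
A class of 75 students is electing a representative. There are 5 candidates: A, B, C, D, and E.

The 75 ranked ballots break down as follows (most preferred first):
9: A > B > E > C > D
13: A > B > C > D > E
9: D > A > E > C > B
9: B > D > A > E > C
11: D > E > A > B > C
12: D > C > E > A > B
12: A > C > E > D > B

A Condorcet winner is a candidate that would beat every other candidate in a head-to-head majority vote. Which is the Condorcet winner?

D vs A: 41–34
D vs B: 44–31
D vs C: 41–34
D vs E: 54–21
D beats every other candidate.

D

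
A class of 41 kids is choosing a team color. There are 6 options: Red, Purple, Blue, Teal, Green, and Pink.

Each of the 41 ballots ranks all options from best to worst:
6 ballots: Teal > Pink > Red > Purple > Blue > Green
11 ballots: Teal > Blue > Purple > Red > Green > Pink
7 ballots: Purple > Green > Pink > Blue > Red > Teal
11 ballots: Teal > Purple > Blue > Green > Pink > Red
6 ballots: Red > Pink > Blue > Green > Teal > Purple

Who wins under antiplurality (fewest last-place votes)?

Blue

Last-place votes: Red 11, Purple 6, Blue 0, Teal 7, Green 6, Pink 11.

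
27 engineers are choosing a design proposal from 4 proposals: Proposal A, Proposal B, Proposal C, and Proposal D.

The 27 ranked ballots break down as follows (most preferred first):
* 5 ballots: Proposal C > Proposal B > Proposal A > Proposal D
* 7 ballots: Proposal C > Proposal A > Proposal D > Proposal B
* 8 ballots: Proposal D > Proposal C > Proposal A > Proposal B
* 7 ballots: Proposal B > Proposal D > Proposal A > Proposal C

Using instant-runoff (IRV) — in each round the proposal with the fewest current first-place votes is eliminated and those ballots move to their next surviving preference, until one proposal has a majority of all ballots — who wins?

Proposal D

Round 1: Proposal A 0, Proposal B 7, Proposal C 12, Proposal D 8. Proposal A eliminated.
Round 2: Proposal B 7, Proposal C 12, Proposal D 8. Proposal B eliminated.
Round 3: Proposal C 12, Proposal D 15. Proposal D has a majority (≥14).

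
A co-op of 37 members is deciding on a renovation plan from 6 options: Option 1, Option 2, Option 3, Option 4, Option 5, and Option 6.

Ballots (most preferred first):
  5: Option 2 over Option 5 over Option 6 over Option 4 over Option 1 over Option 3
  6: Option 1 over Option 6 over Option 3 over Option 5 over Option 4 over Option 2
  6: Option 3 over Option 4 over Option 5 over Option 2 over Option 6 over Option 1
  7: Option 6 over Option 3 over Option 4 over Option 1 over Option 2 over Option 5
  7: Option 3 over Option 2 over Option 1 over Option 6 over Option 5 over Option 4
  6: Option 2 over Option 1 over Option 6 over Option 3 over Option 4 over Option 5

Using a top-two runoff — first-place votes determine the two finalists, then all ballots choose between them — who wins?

Round 1 first-place votes: Option 1 6, Option 2 11, Option 3 13, Option 4 0, Option 5 0, Option 6 7. Option 3 and Option 2 advance.
Runoff: Option 3 is ranked above Option 2 on 26 ballots, Option 2 above Option 3 on 11.

Option 3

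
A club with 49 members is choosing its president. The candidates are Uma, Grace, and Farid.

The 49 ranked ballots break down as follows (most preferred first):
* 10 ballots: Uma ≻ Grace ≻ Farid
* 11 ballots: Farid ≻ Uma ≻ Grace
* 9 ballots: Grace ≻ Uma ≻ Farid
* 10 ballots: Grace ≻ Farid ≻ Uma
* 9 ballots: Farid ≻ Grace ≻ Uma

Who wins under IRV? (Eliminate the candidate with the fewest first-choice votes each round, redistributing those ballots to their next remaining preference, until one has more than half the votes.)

Grace

Round 1: Uma 10, Grace 19, Farid 20. Uma eliminated.
Round 2: Grace 29, Farid 20. Grace has a majority (≥25).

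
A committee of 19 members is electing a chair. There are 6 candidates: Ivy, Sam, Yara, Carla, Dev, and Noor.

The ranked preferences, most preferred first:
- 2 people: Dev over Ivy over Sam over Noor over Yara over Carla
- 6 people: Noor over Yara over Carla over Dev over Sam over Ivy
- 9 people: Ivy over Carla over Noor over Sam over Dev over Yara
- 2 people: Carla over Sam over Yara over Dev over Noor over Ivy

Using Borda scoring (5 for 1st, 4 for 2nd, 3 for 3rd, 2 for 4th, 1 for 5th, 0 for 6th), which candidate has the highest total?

Carla

Ivy: 2×4 + 6×0 + 9×5 + 2×0 = 53
Sam: 2×3 + 6×1 + 9×2 + 2×4 = 38
Yara: 2×1 + 6×4 + 9×0 + 2×3 = 32
Carla: 2×0 + 6×3 + 9×4 + 2×5 = 64
Dev: 2×5 + 6×2 + 9×1 + 2×2 = 35
Noor: 2×2 + 6×5 + 9×3 + 2×1 = 63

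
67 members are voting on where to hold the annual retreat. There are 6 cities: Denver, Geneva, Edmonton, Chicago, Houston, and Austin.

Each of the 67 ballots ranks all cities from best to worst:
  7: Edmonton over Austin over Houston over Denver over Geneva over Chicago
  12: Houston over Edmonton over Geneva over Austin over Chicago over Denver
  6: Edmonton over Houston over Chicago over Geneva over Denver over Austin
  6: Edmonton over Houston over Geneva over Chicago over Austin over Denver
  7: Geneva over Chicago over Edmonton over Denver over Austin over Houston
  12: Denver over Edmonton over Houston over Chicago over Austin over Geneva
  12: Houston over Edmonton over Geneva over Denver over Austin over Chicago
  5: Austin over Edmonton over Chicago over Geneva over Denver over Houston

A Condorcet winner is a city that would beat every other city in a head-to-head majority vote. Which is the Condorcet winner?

Edmonton vs Denver: 55–12
Edmonton vs Geneva: 60–7
Edmonton vs Chicago: 60–7
Edmonton vs Houston: 43–24
Edmonton vs Austin: 62–5
Edmonton beats every other city.

Edmonton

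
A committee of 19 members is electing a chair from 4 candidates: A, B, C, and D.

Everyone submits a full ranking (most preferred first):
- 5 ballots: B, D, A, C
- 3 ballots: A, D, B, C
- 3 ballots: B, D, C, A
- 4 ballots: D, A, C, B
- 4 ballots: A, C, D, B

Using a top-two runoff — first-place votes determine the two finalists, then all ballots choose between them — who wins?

A

Round 1 first-place votes: A 7, B 8, C 0, D 4. B and A advance.
Runoff: B is ranked above A on 8 ballots, A above B on 11.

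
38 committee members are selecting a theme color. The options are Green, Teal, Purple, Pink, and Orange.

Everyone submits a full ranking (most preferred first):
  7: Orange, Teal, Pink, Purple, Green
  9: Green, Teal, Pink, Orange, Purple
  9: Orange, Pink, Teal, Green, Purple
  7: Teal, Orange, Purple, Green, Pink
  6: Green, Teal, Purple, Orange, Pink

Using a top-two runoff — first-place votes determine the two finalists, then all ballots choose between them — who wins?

Orange

Round 1 first-place votes: Green 15, Teal 7, Purple 0, Pink 0, Orange 16. Orange and Green advance.
Runoff: Orange is ranked above Green on 23 ballots, Green above Orange on 15.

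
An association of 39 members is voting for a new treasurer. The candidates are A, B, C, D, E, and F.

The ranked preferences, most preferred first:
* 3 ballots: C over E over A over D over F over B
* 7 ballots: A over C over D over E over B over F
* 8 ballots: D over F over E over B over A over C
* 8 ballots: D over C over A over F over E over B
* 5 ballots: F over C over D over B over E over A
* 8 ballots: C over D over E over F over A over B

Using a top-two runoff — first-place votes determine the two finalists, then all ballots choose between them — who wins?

Round 1 first-place votes: A 7, B 0, C 11, D 16, E 0, F 5. D and C advance.
Runoff: D is ranked above C on 16 ballots, C above D on 23.

C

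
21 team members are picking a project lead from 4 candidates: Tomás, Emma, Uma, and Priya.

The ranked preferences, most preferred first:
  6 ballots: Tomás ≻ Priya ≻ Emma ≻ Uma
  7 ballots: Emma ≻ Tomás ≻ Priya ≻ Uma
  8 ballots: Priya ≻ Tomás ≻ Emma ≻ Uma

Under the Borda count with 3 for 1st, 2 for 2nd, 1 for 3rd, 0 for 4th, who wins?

Tomás: 6×3 + 7×2 + 8×2 = 48
Emma: 6×1 + 7×3 + 8×1 = 35
Uma: 6×0 + 7×0 + 8×0 = 0
Priya: 6×2 + 7×1 + 8×3 = 43

Tomás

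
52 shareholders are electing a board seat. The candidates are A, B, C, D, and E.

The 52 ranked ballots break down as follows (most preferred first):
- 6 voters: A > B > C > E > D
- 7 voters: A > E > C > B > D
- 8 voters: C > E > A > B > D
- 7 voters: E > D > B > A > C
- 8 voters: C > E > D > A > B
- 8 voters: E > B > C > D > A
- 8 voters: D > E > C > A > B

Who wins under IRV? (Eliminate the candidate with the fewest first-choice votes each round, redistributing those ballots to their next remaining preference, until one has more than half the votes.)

E

Round 1: A 13, B 0, C 16, D 8, E 15. B eliminated.
Round 2: A 13, C 16, D 8, E 15. D eliminated.
Round 3: A 13, C 16, E 23. A eliminated.
Round 4: C 22, E 30. E has a majority (≥27).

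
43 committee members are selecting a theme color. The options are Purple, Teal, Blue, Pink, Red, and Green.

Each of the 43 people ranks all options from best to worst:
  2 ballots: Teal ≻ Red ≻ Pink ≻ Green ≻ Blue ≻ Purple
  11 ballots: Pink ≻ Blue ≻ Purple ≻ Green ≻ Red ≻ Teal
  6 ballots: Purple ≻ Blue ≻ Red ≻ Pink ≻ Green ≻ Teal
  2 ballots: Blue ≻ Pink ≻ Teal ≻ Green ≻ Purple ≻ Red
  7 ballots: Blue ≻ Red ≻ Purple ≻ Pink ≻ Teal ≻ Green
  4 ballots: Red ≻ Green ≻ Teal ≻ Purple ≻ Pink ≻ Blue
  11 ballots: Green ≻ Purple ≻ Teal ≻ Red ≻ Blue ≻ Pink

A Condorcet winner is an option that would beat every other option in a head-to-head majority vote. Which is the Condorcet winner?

Blue vs Purple: 22–21
Blue vs Teal: 26–17
Blue vs Pink: 26–17
Blue vs Red: 26–17
Blue vs Green: 26–17
Blue beats every other option.

Blue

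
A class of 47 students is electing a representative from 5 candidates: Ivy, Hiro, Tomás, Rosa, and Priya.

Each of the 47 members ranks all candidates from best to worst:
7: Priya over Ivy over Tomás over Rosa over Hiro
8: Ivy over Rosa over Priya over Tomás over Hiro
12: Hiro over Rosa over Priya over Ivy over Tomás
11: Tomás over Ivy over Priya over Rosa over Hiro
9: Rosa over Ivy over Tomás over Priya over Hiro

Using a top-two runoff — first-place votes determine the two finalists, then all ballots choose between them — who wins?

Round 1 first-place votes: Ivy 8, Hiro 12, Tomás 11, Rosa 9, Priya 7. Hiro and Tomás advance.
Runoff: Hiro is ranked above Tomás on 12 ballots, Tomás above Hiro on 35.

Tomás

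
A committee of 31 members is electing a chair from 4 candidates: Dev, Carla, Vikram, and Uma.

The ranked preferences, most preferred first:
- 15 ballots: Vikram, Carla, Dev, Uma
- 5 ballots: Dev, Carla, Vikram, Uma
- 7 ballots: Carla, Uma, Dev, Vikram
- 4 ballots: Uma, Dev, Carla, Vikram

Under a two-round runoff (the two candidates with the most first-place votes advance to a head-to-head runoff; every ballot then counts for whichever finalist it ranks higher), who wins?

Round 1 first-place votes: Dev 5, Carla 7, Vikram 15, Uma 4. Vikram and Carla advance.
Runoff: Vikram is ranked above Carla on 15 ballots, Carla above Vikram on 16.

Carla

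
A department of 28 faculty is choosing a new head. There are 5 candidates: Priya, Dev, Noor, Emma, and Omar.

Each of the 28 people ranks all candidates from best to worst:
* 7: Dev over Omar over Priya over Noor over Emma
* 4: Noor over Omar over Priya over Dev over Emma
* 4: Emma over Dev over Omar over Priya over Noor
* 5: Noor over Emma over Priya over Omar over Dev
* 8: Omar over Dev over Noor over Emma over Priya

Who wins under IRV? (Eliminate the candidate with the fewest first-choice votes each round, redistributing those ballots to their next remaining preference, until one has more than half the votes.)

Round 1: Priya 0, Dev 7, Noor 9, Emma 4, Omar 8. Priya eliminated.
Round 2: Dev 7, Noor 9, Emma 4, Omar 8. Emma eliminated.
Round 3: Dev 11, Noor 9, Omar 8. Omar eliminated.
Round 4: Dev 19, Noor 9. Dev has a majority (≥15).

Dev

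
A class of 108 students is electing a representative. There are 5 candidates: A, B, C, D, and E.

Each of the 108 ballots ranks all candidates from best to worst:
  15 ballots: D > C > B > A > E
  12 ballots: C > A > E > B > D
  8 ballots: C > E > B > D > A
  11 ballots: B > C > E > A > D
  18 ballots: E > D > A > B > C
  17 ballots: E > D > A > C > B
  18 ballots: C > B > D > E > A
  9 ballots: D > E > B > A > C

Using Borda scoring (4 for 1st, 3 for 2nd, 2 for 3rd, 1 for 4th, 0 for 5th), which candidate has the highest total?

A: 15×1 + 12×3 + 8×0 + 11×1 + 18×2 + 17×2 + 18×0 + 9×1 = 141
B: 15×2 + 12×1 + 8×2 + 11×4 + 18×1 + 17×0 + 18×3 + 9×2 = 192
C: 15×3 + 12×4 + 8×4 + 11×3 + 18×0 + 17×1 + 18×4 + 9×0 = 247
D: 15×4 + 12×0 + 8×1 + 11×0 + 18×3 + 17×3 + 18×2 + 9×4 = 245
E: 15×0 + 12×2 + 8×3 + 11×2 + 18×4 + 17×4 + 18×1 + 9×3 = 255

E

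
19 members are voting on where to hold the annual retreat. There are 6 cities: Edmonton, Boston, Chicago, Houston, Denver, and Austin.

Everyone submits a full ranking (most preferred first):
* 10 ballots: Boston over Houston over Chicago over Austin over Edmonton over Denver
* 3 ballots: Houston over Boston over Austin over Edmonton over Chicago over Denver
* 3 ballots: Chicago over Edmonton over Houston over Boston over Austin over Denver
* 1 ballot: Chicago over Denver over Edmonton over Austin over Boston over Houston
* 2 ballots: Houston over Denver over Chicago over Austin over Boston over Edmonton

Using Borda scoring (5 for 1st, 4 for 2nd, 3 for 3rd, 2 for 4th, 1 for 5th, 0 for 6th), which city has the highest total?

Edmonton: 10×1 + 3×2 + 3×4 + 1×3 + 2×0 = 31
Boston: 10×5 + 3×4 + 3×2 + 1×1 + 2×1 = 71
Chicago: 10×3 + 3×1 + 3×5 + 1×5 + 2×3 = 59
Houston: 10×4 + 3×5 + 3×3 + 1×0 + 2×5 = 74
Denver: 10×0 + 3×0 + 3×0 + 1×4 + 2×4 = 12
Austin: 10×2 + 3×3 + 3×1 + 1×2 + 2×2 = 38

Houston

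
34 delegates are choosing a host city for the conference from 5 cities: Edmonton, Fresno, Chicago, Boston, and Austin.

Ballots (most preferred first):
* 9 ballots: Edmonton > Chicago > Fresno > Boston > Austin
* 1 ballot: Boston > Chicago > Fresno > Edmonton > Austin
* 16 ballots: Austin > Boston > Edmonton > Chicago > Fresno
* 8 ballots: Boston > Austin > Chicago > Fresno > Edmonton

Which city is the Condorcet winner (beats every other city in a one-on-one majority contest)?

Boston

Boston vs Edmonton: 25–9
Boston vs Fresno: 25–9
Boston vs Chicago: 25–9
Boston vs Austin: 18–16
Boston beats every other city.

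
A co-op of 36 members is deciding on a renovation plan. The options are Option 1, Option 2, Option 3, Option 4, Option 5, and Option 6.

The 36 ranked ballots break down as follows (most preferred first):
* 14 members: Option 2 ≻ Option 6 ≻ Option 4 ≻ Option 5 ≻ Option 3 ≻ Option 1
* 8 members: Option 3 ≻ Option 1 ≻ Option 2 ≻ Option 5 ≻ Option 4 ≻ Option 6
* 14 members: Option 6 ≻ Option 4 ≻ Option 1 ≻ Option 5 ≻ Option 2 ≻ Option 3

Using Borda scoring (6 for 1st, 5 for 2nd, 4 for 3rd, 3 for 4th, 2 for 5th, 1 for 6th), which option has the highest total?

Option 1: 14×1 + 8×5 + 14×4 = 110
Option 2: 14×6 + 8×4 + 14×2 = 144
Option 3: 14×2 + 8×6 + 14×1 = 90
Option 4: 14×4 + 8×2 + 14×5 = 142
Option 5: 14×3 + 8×3 + 14×3 = 108
Option 6: 14×5 + 8×1 + 14×6 = 162

Option 6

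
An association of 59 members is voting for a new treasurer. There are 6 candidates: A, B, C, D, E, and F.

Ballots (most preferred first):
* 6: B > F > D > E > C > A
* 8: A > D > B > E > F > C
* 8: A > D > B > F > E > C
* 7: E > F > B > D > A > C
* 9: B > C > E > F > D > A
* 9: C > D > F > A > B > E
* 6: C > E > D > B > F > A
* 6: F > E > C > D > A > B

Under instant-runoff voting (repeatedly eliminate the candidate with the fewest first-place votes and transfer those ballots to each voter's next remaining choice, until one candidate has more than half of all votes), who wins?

B

Round 1: A 16, B 15, C 15, D 0, E 7, F 6. D eliminated.
Round 2: A 16, B 15, C 15, E 7, F 6. F eliminated.
Round 3: A 16, B 15, C 15, E 13. E eliminated.
Round 4: A 16, B 22, C 21. A eliminated.
Round 5: B 38, C 21. B has a majority (≥30).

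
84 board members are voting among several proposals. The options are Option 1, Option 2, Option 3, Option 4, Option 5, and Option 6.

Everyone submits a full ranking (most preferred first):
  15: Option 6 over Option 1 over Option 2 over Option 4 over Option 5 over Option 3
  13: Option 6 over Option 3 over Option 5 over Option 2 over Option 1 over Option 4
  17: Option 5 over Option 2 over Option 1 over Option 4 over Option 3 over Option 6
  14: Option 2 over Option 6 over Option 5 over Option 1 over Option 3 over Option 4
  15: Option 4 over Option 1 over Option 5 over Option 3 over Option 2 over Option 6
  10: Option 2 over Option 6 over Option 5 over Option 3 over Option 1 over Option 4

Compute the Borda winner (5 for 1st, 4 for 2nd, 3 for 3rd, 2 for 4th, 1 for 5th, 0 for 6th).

Option 2

Option 1: 15×4 + 13×1 + 17×3 + 14×2 + 15×4 + 10×1 = 222
Option 2: 15×3 + 13×2 + 17×4 + 14×5 + 15×1 + 10×5 = 274
Option 3: 15×0 + 13×4 + 17×1 + 14×1 + 15×2 + 10×2 = 133
Option 4: 15×2 + 13×0 + 17×2 + 14×0 + 15×5 + 10×0 = 139
Option 5: 15×1 + 13×3 + 17×5 + 14×3 + 15×3 + 10×3 = 256
Option 6: 15×5 + 13×5 + 17×0 + 14×4 + 15×0 + 10×4 = 236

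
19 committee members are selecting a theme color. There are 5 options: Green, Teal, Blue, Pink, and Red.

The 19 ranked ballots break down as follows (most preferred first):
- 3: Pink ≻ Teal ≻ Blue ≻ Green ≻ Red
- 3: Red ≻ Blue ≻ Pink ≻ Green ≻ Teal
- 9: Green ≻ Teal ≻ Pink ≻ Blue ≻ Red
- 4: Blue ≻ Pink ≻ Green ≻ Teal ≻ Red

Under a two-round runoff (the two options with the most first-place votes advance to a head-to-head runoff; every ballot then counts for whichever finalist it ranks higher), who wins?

Blue

Round 1 first-place votes: Green 9, Teal 0, Blue 4, Pink 3, Red 3. Green and Blue advance.
Runoff: Green is ranked above Blue on 9 ballots, Blue above Green on 10.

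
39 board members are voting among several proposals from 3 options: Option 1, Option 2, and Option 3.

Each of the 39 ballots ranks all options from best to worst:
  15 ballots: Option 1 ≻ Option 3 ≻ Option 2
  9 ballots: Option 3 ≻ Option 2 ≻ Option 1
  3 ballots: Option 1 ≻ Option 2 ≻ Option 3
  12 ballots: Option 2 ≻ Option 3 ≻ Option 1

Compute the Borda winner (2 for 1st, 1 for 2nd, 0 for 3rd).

Option 3

Option 1: 15×2 + 9×0 + 3×2 + 12×0 = 36
Option 2: 15×0 + 9×1 + 3×1 + 12×2 = 36
Option 3: 15×1 + 9×2 + 3×0 + 12×1 = 45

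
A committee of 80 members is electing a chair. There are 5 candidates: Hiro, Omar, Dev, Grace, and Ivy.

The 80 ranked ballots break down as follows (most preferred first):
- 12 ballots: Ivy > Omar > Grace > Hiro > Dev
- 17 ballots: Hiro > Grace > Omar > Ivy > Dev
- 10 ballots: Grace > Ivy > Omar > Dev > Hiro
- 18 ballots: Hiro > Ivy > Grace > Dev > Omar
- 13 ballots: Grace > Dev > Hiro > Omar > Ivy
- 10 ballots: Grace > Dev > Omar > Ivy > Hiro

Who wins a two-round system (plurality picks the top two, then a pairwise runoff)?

Grace

Round 1 first-place votes: Hiro 35, Omar 0, Dev 0, Grace 33, Ivy 12. Hiro and Grace advance.
Runoff: Hiro is ranked above Grace on 35 ballots, Grace above Hiro on 45.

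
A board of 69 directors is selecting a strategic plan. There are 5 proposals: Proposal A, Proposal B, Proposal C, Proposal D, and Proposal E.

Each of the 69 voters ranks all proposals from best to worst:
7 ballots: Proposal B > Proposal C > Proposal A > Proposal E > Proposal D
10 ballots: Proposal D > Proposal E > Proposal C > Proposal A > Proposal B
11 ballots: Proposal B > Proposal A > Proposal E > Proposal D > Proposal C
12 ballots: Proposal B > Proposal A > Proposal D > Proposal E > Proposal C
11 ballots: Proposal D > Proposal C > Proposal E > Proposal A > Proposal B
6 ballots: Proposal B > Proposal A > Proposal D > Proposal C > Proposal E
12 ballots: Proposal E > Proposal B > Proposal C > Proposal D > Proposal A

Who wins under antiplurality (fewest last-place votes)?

Last-place votes: Proposal A 12, Proposal B 21, Proposal C 23, Proposal D 7, Proposal E 6.

Proposal E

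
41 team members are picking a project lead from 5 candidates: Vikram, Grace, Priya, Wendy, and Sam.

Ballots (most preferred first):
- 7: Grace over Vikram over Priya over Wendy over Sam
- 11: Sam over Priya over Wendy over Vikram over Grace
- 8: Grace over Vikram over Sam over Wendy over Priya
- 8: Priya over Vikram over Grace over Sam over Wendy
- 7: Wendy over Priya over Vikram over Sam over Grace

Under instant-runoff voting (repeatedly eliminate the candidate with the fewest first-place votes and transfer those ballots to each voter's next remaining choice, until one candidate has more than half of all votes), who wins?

Round 1: Vikram 0, Grace 15, Priya 8, Wendy 7, Sam 11. Vikram eliminated.
Round 2: Grace 15, Priya 8, Wendy 7, Sam 11. Wendy eliminated.
Round 3: Grace 15, Priya 15, Sam 11. Sam eliminated.
Round 4: Grace 15, Priya 26. Priya has a majority (≥21).

Priya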